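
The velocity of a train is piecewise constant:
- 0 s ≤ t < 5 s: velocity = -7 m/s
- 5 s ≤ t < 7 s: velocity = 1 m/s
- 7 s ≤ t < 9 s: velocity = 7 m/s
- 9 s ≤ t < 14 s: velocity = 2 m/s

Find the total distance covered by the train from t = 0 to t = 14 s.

61 m

Total distance travelled is ∫|v| dt — sum the magnitudes of each area piece.
0–5 s: |-7| × 5 = 35 m
5–7 s: |1| × 2 = 2 m
7–9 s: |7| × 2 = 14 m
9–14 s: |2| × 5 = 10 m
Total distance = 61 m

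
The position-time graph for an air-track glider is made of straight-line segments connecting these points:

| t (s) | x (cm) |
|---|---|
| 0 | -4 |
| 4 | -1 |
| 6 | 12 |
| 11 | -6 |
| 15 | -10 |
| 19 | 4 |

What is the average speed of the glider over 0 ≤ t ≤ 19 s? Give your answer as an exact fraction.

52/19 cm/s

Average speed = (total path length)/(elapsed time); on a piecewise-linear x-t graph the path length is Σ|Δx|.
0–4 s: |Δx| = |-1 − -4| = 3 cm
4–6 s: |Δx| = |12 − -1| = 13 cm
6–11 s: |Δx| = |-6 − 12| = 18 cm
11–15 s: |Δx| = |-10 − -6| = 4 cm
15–19 s: |Δx| = |4 − -10| = 14 cm
Total path = 52 cm; average speed = 52/19 = 52/19 cm/s.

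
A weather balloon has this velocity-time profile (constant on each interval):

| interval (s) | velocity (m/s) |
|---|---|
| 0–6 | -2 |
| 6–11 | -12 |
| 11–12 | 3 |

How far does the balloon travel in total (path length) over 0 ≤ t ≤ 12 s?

75 m

Distance (not displacement) is the total path length: add the absolute areas under v-t.
0–6 s: |-2| × 6 = 12 m
6–11 s: |-12| × 5 = 60 m
11–12 s: |3| × 1 = 3 m
Total distance = 75 m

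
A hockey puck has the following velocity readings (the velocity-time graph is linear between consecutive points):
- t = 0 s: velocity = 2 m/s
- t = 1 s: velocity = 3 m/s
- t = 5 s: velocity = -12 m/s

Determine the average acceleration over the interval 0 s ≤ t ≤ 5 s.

-2.8 m/s²

Average acceleration = Δv/Δt = (-12 − 2)/(5 − 0) = -2.8 m/s².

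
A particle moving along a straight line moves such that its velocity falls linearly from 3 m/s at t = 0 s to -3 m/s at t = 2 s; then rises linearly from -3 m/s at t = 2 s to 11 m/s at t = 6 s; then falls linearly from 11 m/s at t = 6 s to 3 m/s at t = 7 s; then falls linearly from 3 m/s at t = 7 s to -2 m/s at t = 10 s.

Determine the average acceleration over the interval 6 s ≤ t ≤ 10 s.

-3.25 m/s²

Average acceleration = Δv/Δt = (-2 − 11)/(10 − 6) = -3.25 m/s².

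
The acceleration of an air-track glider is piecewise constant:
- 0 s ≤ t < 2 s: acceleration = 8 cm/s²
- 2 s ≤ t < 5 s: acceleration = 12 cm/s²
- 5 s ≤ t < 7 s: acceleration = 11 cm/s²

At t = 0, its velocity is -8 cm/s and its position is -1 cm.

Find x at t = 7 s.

On each constant-a segment, Δv = aΔt and Δx = v₀Δt + ½aΔt²; chain segment to segment.
0–2 s: v starts -8 cm/s; Δx = -8·2 + ½·8·2² = 0 cm; v ends 8 cm/s.
2–5 s: v starts 8 cm/s; Δx = 8·3 + ½·12·3² = 78 cm; v ends 44 cm/s.
5–7 s: v starts 44 cm/s; Δx = 44·2 + ½·11·2² = 110 cm; v ends 66 cm/s.
x(7) = -1 + Σ Δx = 187 cm.

187 cm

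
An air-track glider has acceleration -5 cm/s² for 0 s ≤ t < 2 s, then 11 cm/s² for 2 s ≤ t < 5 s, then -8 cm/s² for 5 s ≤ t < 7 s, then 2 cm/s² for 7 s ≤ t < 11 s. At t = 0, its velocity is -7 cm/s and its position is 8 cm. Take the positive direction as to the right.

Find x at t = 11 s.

14.5 cm

On each constant-a segment, Δv = aΔt and Δx = v₀Δt + ½aΔt²; chain segment to segment.
0–2 s: v starts -7 cm/s; Δx = -7·2 + ½·-5·2² = -24 cm; v ends -17 cm/s.
2–5 s: v starts -17 cm/s; Δx = -17·3 + ½·11·3² = -1.5 cm; v ends 16 cm/s.
5–7 s: v starts 16 cm/s; Δx = 16·2 + ½·-8·2² = 16 cm; v ends 0 cm/s.
7–11 s: v starts 0 cm/s; Δx = 0·4 + ½·2·4² = 16 cm; v ends 8 cm/s.
x(11) = 8 + Σ Δx = 14.5 cm.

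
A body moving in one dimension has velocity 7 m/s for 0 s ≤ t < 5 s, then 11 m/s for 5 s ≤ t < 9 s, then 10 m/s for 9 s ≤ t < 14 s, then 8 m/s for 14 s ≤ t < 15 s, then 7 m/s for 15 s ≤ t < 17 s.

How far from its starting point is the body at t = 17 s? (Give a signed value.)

Net displacement equals the area under the velocity-time graph (areas below the axis count negative).
0–5 s: 7 × 5 = 35 m
5–9 s: 11 × 4 = 44 m
9–14 s: 10 × 5 = 50 m
14–15 s: 8 × 1 = 8 m
15–17 s: 7 × 2 = 14 m
Net displacement = 151 m

151 m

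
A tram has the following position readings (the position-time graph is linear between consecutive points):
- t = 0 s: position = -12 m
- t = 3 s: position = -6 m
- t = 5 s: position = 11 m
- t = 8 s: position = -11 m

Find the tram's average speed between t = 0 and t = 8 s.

Average speed = (total path length)/(elapsed time); on a piecewise-linear x-t graph the path length is Σ|Δx|.
0–3 s: |Δx| = |-6 − -12| = 6 m
3–5 s: |Δx| = |11 − -6| = 17 m
5–8 s: |Δx| = |-11 − 11| = 22 m
Total path = 45 m; average speed = 45/8 = 5.625 m/s.

5.625 m/s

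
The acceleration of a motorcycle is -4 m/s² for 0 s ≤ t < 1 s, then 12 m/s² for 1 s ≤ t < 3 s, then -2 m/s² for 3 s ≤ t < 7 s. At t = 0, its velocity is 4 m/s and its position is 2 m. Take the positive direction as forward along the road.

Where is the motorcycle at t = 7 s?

On each constant-a segment, Δv = aΔt and Δx = v₀Δt + ½aΔt²; chain segment to segment.
0–1 s: v starts 4 m/s; Δx = 4·1 + ½·-4·1² = 2 m; v ends 0 m/s.
1–3 s: v starts 0 m/s; Δx = 0·2 + ½·12·2² = 24 m; v ends 24 m/s.
3–7 s: v starts 24 m/s; Δx = 24·4 + ½·-2·4² = 80 m; v ends 16 m/s.
x(7) = 2 + Σ Δx = 108 m.

108 m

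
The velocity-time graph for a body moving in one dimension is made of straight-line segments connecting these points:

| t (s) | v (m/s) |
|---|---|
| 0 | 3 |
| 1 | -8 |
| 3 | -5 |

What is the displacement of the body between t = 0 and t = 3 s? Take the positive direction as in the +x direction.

Displacement is the signed area under the v-t curve.
0–1 s: ½(3 + -8)(1) = -2.5 m
1–3 s: ½(-8 + -5)(2) = -13 m
Net displacement = -15.5 m

-15.5 m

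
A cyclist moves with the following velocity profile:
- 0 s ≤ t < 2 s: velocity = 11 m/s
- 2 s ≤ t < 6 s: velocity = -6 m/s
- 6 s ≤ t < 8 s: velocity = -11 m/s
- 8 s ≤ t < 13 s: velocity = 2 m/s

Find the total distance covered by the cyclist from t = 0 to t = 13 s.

78 m

Total distance travelled is ∫|v| dt — sum the magnitudes of each area piece.
0–2 s: |11| × 2 = 22 m
2–6 s: |-6| × 4 = 24 m
6–8 s: |-11| × 2 = 22 m
8–13 s: |2| × 5 = 10 m
Total distance = 78 m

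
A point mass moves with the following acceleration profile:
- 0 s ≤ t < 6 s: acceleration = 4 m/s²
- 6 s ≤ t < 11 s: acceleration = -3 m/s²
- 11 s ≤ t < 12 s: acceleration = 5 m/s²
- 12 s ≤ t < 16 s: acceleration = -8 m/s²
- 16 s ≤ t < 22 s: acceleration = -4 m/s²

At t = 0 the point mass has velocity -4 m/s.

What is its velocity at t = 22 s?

-46 m/s

Δv equals the area under the a-t graph; then v = v₀ + Δv.
0–6 s: 4 × 6 = 24 m/s
6–11 s: -3 × 5 = -15 m/s
11–12 s: 5 × 1 = 5 m/s
12–16 s: -8 × 4 = -32 m/s
16–22 s: -4 × 6 = -24 m/s
Δv = -42 m/s, so v(22) = -4 + (-42) = -46 m/s.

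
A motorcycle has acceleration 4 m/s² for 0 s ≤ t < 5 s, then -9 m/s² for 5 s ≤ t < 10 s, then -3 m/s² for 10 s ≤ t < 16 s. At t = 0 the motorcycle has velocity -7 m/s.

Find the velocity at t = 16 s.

-50 m/s

Δv equals the area under the a-t graph; then v = v₀ + Δv.
0–5 s: 4 × 5 = 20 m/s
5–10 s: -9 × 5 = -45 m/s
10–16 s: -3 × 6 = -18 m/s
Δv = -43 m/s, so v(16) = -7 + (-43) = -50 m/s.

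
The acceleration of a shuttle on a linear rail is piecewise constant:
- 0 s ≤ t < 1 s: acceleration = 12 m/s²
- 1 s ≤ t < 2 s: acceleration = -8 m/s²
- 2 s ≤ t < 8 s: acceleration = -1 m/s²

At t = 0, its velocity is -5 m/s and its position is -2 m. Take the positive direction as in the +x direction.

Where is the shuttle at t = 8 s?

On each constant-a segment, Δv = aΔt and Δx = v₀Δt + ½aΔt²; chain segment to segment.
0–1 s: v starts -5 m/s; Δx = -5·1 + ½·12·1² = 1 m; v ends 7 m/s.
1–2 s: v starts 7 m/s; Δx = 7·1 + ½·-8·1² = 3 m; v ends -1 m/s.
2–8 s: v starts -1 m/s; Δx = -1·6 + ½·-1·6² = -24 m; v ends -7 m/s.
x(8) = -2 + Σ Δx = -22 m.

-22 m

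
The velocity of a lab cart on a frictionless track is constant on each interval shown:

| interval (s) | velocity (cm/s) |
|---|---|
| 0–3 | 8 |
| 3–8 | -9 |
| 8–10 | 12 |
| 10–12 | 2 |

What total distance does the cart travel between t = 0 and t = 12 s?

Total distance travelled is ∫|v| dt — sum the magnitudes of each area piece.
0–3 s: |8| × 3 = 24 cm
3–8 s: |-9| × 5 = 45 cm
8–10 s: |12| × 2 = 24 cm
10–12 s: |2| × 2 = 4 cm
Total distance = 97 cm

97 cm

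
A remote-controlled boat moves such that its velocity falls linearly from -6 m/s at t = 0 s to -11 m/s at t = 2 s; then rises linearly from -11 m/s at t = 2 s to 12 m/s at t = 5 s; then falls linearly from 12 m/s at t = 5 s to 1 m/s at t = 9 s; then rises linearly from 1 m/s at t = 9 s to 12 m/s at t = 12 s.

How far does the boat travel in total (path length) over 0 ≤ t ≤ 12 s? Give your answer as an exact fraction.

Total distance travelled is ∫|v| dt — sum the magnitudes of each area piece.
0–2 s: |½(-6 + -11)(2)| = 17 m
2–5 s: v = 0 at t = 79/23 s; triangle areas 363/46 + 216/23 = 795/46 m
5–9 s: |½(12 + 1)(4)| = 26 m
9–12 s: |½(1 + 12)(3)| = 19.5 m
Total distance = 1835/23 m

1835/23 m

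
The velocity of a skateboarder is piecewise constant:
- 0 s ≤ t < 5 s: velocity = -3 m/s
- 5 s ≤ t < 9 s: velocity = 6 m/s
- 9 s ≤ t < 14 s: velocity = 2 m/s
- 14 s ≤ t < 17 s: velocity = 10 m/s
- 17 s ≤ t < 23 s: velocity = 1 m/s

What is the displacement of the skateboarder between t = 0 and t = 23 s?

55 m

Displacement is the signed area under the v-t curve.
0–5 s: -3 × 5 = -15 m
5–9 s: 6 × 4 = 24 m
9–14 s: 2 × 5 = 10 m
14–17 s: 10 × 3 = 30 m
17–23 s: 1 × 6 = 6 m
Net displacement = 55 m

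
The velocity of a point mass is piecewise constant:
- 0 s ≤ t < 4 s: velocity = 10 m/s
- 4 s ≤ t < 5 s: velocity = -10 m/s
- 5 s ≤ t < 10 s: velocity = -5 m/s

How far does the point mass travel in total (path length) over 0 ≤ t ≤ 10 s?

Total distance travelled is ∫|v| dt — sum the magnitudes of each area piece.
0–4 s: |10| × 4 = 40 m
4–5 s: |-10| × 1 = 10 m
5–10 s: |-5| × 5 = 25 m
Total distance = 75 m

75 m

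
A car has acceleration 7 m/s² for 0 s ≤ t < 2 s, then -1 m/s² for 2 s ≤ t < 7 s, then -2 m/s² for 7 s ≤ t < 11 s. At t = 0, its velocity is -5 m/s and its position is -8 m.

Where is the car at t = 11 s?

On each constant-a segment, Δv = aΔt and Δx = v₀Δt + ½aΔt²; chain segment to segment.
0–2 s: v starts -5 m/s; Δx = -5·2 + ½·7·2² = 4 m; v ends 9 m/s.
2–7 s: v starts 9 m/s; Δx = 9·5 + ½·-1·5² = 32.5 m; v ends 4 m/s.
7–11 s: v starts 4 m/s; Δx = 4·4 + ½·-2·4² = 0 m; v ends -4 m/s.
x(11) = -8 + Σ Δx = 28.5 m.

28.5 m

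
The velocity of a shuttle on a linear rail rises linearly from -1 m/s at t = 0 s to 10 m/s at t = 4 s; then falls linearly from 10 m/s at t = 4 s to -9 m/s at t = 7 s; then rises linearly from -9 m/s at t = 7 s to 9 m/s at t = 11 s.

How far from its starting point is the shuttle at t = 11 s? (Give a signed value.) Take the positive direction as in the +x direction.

19.5 m

Net displacement equals the area under the velocity-time graph (areas below the axis count negative).
0–4 s: ½(-1 + 10)(4) = 18 m
4–7 s: ½(10 + -9)(3) = 1.5 m
7–11 s: ½(-9 + 9)(4) = 0 m
Net displacement = 19.5 m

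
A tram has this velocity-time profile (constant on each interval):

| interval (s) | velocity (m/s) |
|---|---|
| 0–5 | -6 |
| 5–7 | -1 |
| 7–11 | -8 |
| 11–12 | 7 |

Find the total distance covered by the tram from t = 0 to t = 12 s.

71 m

Distance (not displacement) is the total path length: add the absolute areas under v-t.
0–5 s: |-6| × 5 = 30 m
5–7 s: |-1| × 2 = 2 m
7–11 s: |-8| × 4 = 32 m
11–12 s: |7| × 1 = 7 m
Total distance = 71 m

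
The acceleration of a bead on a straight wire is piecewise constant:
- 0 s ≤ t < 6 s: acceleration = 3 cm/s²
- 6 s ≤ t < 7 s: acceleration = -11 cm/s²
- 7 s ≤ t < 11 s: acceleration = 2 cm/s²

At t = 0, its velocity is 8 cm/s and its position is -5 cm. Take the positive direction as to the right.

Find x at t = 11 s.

On each constant-a segment, Δv = aΔt and Δx = v₀Δt + ½aΔt²; chain segment to segment.
0–6 s: v starts 8 cm/s; Δx = 8·6 + ½·3·6² = 102 cm; v ends 26 cm/s.
6–7 s: v starts 26 cm/s; Δx = 26·1 + ½·-11·1² = 20.5 cm; v ends 15 cm/s.
7–11 s: v starts 15 cm/s; Δx = 15·4 + ½·2·4² = 76 cm; v ends 23 cm/s.
x(11) = -5 + Σ Δx = 193.5 cm.

193.5 cm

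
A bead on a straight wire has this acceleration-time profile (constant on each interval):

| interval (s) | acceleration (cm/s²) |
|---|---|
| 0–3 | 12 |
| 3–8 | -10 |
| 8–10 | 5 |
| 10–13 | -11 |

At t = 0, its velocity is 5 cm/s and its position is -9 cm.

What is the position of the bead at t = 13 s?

On each constant-a segment, Δv = aΔt and Δx = v₀Δt + ½aΔt²; chain segment to segment.
0–3 s: v starts 5 cm/s; Δx = 5·3 + ½·12·3² = 69 cm; v ends 41 cm/s.
3–8 s: v starts 41 cm/s; Δx = 41·5 + ½·-10·5² = 80 cm; v ends -9 cm/s.
8–10 s: v starts -9 cm/s; Δx = -9·2 + ½·5·2² = -8 cm; v ends 1 cm/s.
10–13 s: v starts 1 cm/s; Δx = 1·3 + ½·-11·3² = -46.5 cm; v ends -32 cm/s.
x(13) = -9 + Σ Δx = 85.5 cm.

85.5 cm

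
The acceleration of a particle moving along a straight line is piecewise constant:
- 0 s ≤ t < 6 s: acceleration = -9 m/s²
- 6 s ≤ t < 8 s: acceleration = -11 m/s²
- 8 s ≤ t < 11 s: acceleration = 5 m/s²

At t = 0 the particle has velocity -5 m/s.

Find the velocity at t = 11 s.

-66 m/s

Δv equals the area under the a-t graph; then v = v₀ + Δv.
0–6 s: -9 × 6 = -54 m/s
6–8 s: -11 × 2 = -22 m/s
8–11 s: 5 × 3 = 15 m/s
Δv = -61 m/s, so v(11) = -5 + (-61) = -66 m/s.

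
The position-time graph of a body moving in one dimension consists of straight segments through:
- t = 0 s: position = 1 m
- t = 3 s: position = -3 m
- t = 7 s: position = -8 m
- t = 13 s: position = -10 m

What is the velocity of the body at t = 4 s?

-1.25 m/s

Velocity is the slope of the x-t graph on 3–7 s: (-8 − -3)/(7 − 3) = -1.25 m/s.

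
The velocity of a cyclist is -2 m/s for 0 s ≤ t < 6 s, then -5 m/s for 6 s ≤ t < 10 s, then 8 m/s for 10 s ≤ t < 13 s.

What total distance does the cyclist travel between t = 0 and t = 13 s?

Distance (not displacement) is the total path length: add the absolute areas under v-t.
0–6 s: |-2| × 6 = 12 m
6–10 s: |-5| × 4 = 20 m
10–13 s: |8| × 3 = 24 m
Total distance = 56 m

56 m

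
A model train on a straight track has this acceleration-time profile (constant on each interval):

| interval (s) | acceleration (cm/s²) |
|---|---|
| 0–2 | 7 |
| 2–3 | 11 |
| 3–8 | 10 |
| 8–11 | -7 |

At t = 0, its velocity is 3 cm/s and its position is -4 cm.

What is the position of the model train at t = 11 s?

On each constant-a segment, Δv = aΔt and Δx = v₀Δt + ½aΔt²; chain segment to segment.
0–2 s: v starts 3 cm/s; Δx = 3·2 + ½·7·2² = 20 cm; v ends 17 cm/s.
2–3 s: v starts 17 cm/s; Δx = 17·1 + ½·11·1² = 22.5 cm; v ends 28 cm/s.
3–8 s: v starts 28 cm/s; Δx = 28·5 + ½·10·5² = 265 cm; v ends 78 cm/s.
8–11 s: v starts 78 cm/s; Δx = 78·3 + ½·-7·3² = 202.5 cm; v ends 57 cm/s.
x(11) = -4 + Σ Δx = 506 cm.

506 cm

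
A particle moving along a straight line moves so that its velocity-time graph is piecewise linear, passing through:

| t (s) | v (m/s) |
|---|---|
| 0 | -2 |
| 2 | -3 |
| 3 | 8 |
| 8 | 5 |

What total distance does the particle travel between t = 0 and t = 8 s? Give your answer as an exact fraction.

449/11 m

Distance (not displacement) is the total path length: add the absolute areas under v-t.
0–2 s: |½(-2 + -3)(2)| = 5 m
2–3 s: v = 0 at t = 25/11 s; triangle areas 9/22 + 32/11 = 73/22 m
3–8 s: |½(8 + 5)(5)| = 32.5 m
Total distance = 449/11 m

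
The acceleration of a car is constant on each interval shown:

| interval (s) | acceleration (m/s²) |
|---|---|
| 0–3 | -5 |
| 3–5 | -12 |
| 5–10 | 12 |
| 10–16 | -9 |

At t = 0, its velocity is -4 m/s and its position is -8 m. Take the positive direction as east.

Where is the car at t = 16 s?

-229.5 m

On each constant-a segment, Δv = aΔt and Δx = v₀Δt + ½aΔt²; chain segment to segment.
0–3 s: v starts -4 m/s; Δx = -4·3 + ½·-5·3² = -34.5 m; v ends -19 m/s.
3–5 s: v starts -19 m/s; Δx = -19·2 + ½·-12·2² = -62 m; v ends -43 m/s.
5–10 s: v starts -43 m/s; Δx = -43·5 + ½·12·5² = -65 m; v ends 17 m/s.
10–16 s: v starts 17 m/s; Δx = 17·6 + ½·-9·6² = -60 m; v ends -37 m/s.
x(16) = -8 + Σ Δx = -229.5 m.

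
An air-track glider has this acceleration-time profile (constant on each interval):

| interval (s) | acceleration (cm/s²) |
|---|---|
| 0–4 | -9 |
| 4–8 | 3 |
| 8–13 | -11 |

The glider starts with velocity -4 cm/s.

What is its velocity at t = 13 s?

-83 cm/s

Δv equals the area under the a-t graph; then v = v₀ + Δv.
0–4 s: -9 × 4 = -36 cm/s
4–8 s: 3 × 4 = 12 cm/s
8–13 s: -11 × 5 = -55 cm/s
Δv = -79 cm/s, so v(13) = -4 + (-79) = -83 cm/s.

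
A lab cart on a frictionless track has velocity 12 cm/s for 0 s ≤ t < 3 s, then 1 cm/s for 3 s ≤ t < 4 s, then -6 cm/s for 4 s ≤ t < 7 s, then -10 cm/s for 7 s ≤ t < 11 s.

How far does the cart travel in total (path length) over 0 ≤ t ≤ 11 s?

Total distance travelled is ∫|v| dt — sum the magnitudes of each area piece.
0–3 s: |12| × 3 = 36 cm
3–4 s: |1| × 1 = 1 cm
4–7 s: |-6| × 3 = 18 cm
7–11 s: |-10| × 4 = 40 cm
Total distance = 95 cm

95 cm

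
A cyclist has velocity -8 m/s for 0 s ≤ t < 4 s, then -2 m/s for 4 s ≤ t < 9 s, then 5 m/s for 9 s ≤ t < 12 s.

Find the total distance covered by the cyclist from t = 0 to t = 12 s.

57 m

Distance (not displacement) is the total path length: add the absolute areas under v-t.
0–4 s: |-8| × 4 = 32 m
4–9 s: |-2| × 5 = 10 m
9–12 s: |5| × 3 = 15 m
Total distance = 57 m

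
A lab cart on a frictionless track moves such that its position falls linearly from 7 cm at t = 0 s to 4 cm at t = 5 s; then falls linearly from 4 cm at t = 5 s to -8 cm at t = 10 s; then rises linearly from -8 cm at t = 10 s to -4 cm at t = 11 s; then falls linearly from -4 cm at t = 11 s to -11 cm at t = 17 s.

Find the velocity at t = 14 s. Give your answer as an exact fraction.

-7/6 cm/s

Velocity is the slope of the x-t graph on 11–17 s: (-11 − -4)/(17 − 11) = -7/6 cm/s.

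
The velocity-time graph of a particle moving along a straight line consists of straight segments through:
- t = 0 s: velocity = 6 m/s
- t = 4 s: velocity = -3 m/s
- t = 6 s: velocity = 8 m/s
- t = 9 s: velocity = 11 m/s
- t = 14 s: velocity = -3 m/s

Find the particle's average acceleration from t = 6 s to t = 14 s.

Average acceleration = Δv/Δt = (-3 − 8)/(14 − 6) = -1.375 m/s².

-1.375 m/s²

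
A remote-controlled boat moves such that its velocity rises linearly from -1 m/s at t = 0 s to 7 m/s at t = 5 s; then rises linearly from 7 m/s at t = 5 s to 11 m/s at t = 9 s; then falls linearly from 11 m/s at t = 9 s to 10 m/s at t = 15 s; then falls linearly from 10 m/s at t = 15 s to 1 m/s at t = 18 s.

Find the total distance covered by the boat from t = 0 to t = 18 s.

131.125 m

Distance (not displacement) is the total path length: add the absolute areas under v-t.
0–5 s: v = 0 at t = 0.625 s; triangle areas 0.3125 + 15.3125 = 15.625 m
5–9 s: |½(7 + 11)(4)| = 36 m
9–15 s: |½(11 + 10)(6)| = 63 m
15–18 s: |½(10 + 1)(3)| = 16.5 m
Total distance = 131.125 m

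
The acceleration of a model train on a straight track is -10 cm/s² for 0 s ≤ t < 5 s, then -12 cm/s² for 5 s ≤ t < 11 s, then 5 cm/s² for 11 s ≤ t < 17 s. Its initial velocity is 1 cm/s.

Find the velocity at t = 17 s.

Δv equals the area under the a-t graph; then v = v₀ + Δv.
0–5 s: -10 × 5 = -50 cm/s
5–11 s: -12 × 6 = -72 cm/s
11–17 s: 5 × 6 = 30 cm/s
Δv = -92 cm/s, so v(17) = 1 + (-92) = -91 cm/s.

-91 cm/s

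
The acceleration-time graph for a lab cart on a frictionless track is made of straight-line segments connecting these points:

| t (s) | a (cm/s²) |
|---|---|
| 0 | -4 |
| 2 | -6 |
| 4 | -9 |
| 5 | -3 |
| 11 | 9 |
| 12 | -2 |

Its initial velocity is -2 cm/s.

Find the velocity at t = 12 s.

Δv equals the area under the a-t graph; then v = v₀ + Δv.
0–2 s: ½(-4 + -6)(2) = -10 cm/s
2–4 s: ½(-6 + -9)(2) = -15 cm/s
4–5 s: ½(-9 + -3)(1) = -6 cm/s
5–11 s: ½(-3 + 9)(6) = 18 cm/s
11–12 s: ½(9 + -2)(1) = 3.5 cm/s
Δv = -9.5 cm/s, so v(12) = -2 + (-9.5) = -11.5 cm/s.

-11.5 cm/s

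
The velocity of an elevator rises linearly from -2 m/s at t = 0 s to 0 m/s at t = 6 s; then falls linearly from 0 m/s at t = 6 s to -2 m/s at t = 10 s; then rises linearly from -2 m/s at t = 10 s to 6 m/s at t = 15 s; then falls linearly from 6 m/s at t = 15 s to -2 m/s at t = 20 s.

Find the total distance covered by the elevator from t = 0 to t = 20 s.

Total distance travelled is ∫|v| dt — sum the magnitudes of each area piece.
0–6 s: |½(-2 + 0)(6)| = 6 m
6–10 s: |½(0 + -2)(4)| = 4 m
10–15 s: v = 0 at t = 11.25 s; triangle areas 1.25 + 11.25 = 12.5 m
15–20 s: v = 0 at t = 18.75 s; triangle areas 11.25 + 1.25 = 12.5 m
Total distance = 35 m

35 m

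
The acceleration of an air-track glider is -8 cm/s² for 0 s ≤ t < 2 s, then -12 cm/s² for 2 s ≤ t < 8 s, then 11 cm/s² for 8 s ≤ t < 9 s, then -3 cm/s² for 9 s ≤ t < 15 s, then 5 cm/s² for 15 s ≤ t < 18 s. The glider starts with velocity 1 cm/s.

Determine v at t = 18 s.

Δv equals the area under the a-t graph; then v = v₀ + Δv.
0–2 s: -8 × 2 = -16 cm/s
2–8 s: -12 × 6 = -72 cm/s
8–9 s: 11 × 1 = 11 cm/s
9–15 s: -3 × 6 = -18 cm/s
15–18 s: 5 × 3 = 15 cm/s
Δv = -80 cm/s, so v(18) = 1 + (-80) = -79 cm/s.

-79 cm/s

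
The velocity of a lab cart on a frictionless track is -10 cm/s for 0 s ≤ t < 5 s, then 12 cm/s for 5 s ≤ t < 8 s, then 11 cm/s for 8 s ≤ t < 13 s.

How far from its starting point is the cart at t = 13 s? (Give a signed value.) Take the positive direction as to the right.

Net displacement equals the area under the velocity-time graph (areas below the axis count negative).
0–5 s: -10 × 5 = -50 cm
5–8 s: 12 × 3 = 36 cm
8–13 s: 11 × 5 = 55 cm
Net displacement = 41 cm

41 cm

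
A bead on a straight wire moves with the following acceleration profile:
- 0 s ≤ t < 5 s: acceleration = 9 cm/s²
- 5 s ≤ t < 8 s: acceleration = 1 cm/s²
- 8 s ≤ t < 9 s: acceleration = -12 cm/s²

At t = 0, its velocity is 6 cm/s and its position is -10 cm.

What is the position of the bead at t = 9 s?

On each constant-a segment, Δv = aΔt and Δx = v₀Δt + ½aΔt²; chain segment to segment.
0–5 s: v starts 6 cm/s; Δx = 6·5 + ½·9·5² = 142.5 cm; v ends 51 cm/s.
5–8 s: v starts 51 cm/s; Δx = 51·3 + ½·1·3² = 157.5 cm; v ends 54 cm/s.
8–9 s: v starts 54 cm/s; Δx = 54·1 + ½·-12·1² = 48 cm; v ends 42 cm/s.
x(9) = -10 + Σ Δx = 338 cm.

338 cm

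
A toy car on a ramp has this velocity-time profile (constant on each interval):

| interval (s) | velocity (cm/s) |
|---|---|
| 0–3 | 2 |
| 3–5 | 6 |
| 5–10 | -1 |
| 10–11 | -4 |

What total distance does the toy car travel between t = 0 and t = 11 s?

27 cm

Distance (not displacement) is the total path length: add the absolute areas under v-t.
0–3 s: |2| × 3 = 6 cm
3–5 s: |6| × 2 = 12 cm
5–10 s: |-1| × 5 = 5 cm
10–11 s: |-4| × 1 = 4 cm
Total distance = 27 cm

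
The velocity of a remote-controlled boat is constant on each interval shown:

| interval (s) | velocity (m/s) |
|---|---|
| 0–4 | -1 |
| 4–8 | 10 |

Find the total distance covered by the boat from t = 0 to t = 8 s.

Total distance travelled is ∫|v| dt — sum the magnitudes of each area piece.
0–4 s: |-1| × 4 = 4 m
4–8 s: |10| × 4 = 40 m
Total distance = 44 m

44 m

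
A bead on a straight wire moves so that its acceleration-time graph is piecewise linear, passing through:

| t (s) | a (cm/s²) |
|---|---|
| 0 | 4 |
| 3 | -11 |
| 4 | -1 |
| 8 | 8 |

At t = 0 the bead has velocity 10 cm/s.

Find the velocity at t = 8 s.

7.5 cm/s

Δv equals the area under the a-t graph; then v = v₀ + Δv.
0–3 s: ½(4 + -11)(3) = -10.5 cm/s
3–4 s: ½(-11 + -1)(1) = -6 cm/s
4–8 s: ½(-1 + 8)(4) = 14 cm/s
Δv = -2.5 cm/s, so v(8) = 10 + (-2.5) = 7.5 cm/s.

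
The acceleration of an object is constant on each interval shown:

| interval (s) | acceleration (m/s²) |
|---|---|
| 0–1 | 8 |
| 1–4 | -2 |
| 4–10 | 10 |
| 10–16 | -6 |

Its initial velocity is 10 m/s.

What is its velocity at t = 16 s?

36 m/s

Δv equals the area under the a-t graph; then v = v₀ + Δv.
0–1 s: 8 × 1 = 8 m/s
1–4 s: -2 × 3 = -6 m/s
4–10 s: 10 × 6 = 60 m/s
10–16 s: -6 × 6 = -36 m/s
Δv = 26 m/s, so v(16) = 10 + (26) = 36 m/s.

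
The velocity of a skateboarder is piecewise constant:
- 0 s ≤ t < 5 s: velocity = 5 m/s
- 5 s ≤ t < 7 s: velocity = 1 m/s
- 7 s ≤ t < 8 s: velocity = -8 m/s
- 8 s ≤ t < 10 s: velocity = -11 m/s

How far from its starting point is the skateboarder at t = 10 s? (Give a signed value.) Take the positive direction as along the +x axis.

-3 m

Net displacement equals the area under the velocity-time graph (areas below the axis count negative).
0–5 s: 5 × 5 = 25 m
5–7 s: 1 × 2 = 2 m
7–8 s: -8 × 1 = -8 m
8–10 s: -11 × 2 = -22 m
Net displacement = -3 m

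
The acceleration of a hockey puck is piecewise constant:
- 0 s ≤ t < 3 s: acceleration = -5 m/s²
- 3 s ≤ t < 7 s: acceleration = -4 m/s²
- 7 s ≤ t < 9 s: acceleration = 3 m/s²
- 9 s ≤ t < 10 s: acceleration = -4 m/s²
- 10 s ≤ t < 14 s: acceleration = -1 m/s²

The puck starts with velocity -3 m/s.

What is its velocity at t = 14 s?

-36 m/s

Δv equals the area under the a-t graph; then v = v₀ + Δv.
0–3 s: -5 × 3 = -15 m/s
3–7 s: -4 × 4 = -16 m/s
7–9 s: 3 × 2 = 6 m/s
9–10 s: -4 × 1 = -4 m/s
10–14 s: -1 × 4 = -4 m/s
Δv = -33 m/s, so v(14) = -3 + (-33) = -36 m/s.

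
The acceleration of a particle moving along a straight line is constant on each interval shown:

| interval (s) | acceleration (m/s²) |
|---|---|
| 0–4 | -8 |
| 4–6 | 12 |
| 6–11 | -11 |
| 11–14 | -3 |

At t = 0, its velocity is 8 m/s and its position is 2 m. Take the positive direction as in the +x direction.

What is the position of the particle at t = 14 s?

-370 m

On each constant-a segment, Δv = aΔt and Δx = v₀Δt + ½aΔt²; chain segment to segment.
0–4 s: v starts 8 m/s; Δx = 8·4 + ½·-8·4² = -32 m; v ends -24 m/s.
4–6 s: v starts -24 m/s; Δx = -24·2 + ½·12·2² = -24 m; v ends 0 m/s.
6–11 s: v starts 0 m/s; Δx = 0·5 + ½·-11·5² = -137.5 m; v ends -55 m/s.
11–14 s: v starts -55 m/s; Δx = -55·3 + ½·-3·3² = -178.5 m; v ends -64 m/s.
x(14) = 2 + Σ Δx = -370 m.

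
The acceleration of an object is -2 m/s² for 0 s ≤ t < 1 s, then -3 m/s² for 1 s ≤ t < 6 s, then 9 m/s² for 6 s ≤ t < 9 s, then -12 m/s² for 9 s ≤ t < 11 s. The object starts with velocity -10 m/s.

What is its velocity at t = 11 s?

-24 m/s

Δv equals the area under the a-t graph; then v = v₀ + Δv.
0–1 s: -2 × 1 = -2 m/s
1–6 s: -3 × 5 = -15 m/s
6–9 s: 9 × 3 = 27 m/s
9–11 s: -12 × 2 = -24 m/s
Δv = -14 m/s, so v(11) = -10 + (-14) = -24 m/s.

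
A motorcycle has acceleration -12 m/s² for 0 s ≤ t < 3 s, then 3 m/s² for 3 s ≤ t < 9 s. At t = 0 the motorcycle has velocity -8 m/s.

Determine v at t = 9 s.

Δv equals the area under the a-t graph; then v = v₀ + Δv.
0–3 s: -12 × 3 = -36 m/s
3–9 s: 3 × 6 = 18 m/s
Δv = -18 m/s, so v(9) = -8 + (-18) = -26 m/s.

-26 m/s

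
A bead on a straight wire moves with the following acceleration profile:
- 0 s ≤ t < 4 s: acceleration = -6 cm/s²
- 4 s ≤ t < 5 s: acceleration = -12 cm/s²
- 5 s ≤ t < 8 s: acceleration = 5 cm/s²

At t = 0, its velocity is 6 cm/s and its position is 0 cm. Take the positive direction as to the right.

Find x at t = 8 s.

-115.5 cm

On each constant-a segment, Δv = aΔt and Δx = v₀Δt + ½aΔt²; chain segment to segment.
0–4 s: v starts 6 cm/s; Δx = 6·4 + ½·-6·4² = -24 cm; v ends -18 cm/s.
4–5 s: v starts -18 cm/s; Δx = -18·1 + ½·-12·1² = -24 cm; v ends -30 cm/s.
5–8 s: v starts -30 cm/s; Δx = -30·3 + ½·5·3² = -67.5 cm; v ends -15 cm/s.
x(8) = 0 + Σ Δx = -115.5 cm.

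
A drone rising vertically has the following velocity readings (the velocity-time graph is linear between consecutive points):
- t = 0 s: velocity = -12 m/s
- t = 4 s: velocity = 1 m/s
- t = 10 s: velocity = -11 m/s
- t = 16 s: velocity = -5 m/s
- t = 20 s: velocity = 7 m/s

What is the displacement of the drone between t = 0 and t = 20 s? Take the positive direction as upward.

-96 m

Net displacement equals the area under the velocity-time graph (areas below the axis count negative).
0–4 s: ½(-12 + 1)(4) = -22 m
4–10 s: ½(1 + -11)(6) = -30 m
10–16 s: ½(-11 + -5)(6) = -48 m
16–20 s: ½(-5 + 7)(4) = 4 m
Net displacement = -96 m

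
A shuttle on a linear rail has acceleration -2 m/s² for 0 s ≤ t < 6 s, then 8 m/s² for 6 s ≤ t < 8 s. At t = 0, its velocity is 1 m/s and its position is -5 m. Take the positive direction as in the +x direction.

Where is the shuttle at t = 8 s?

-41 m

On each constant-a segment, Δv = aΔt and Δx = v₀Δt + ½aΔt²; chain segment to segment.
0–6 s: v starts 1 m/s; Δx = 1·6 + ½·-2·6² = -30 m; v ends -11 m/s.
6–8 s: v starts -11 m/s; Δx = -11·2 + ½·8·2² = -6 m; v ends 5 m/s.
x(8) = -5 + Σ Δx = -41 m.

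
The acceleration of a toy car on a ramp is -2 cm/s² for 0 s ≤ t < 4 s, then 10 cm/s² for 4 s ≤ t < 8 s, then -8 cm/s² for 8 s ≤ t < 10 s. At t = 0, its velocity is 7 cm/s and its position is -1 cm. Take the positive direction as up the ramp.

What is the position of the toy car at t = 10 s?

149 cm

On each constant-a segment, Δv = aΔt and Δx = v₀Δt + ½aΔt²; chain segment to segment.
0–4 s: v starts 7 cm/s; Δx = 7·4 + ½·-2·4² = 12 cm; v ends -1 cm/s.
4–8 s: v starts -1 cm/s; Δx = -1·4 + ½·10·4² = 76 cm; v ends 39 cm/s.
8–10 s: v starts 39 cm/s; Δx = 39·2 + ½·-8·2² = 62 cm; v ends 23 cm/s.
x(10) = -1 + Σ Δx = 149 cm.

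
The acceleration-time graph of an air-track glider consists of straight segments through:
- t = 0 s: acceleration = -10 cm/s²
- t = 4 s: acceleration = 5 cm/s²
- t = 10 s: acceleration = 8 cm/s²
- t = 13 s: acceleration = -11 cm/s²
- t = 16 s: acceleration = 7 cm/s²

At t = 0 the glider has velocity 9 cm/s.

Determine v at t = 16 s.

Δv equals the area under the a-t graph; then v = v₀ + Δv.
0–4 s: ½(-10 + 5)(4) = -10 cm/s
4–10 s: ½(5 + 8)(6) = 39 cm/s
10–13 s: ½(8 + -11)(3) = -4.5 cm/s
13–16 s: ½(-11 + 7)(3) = -6 cm/s
Δv = 18.5 cm/s, so v(16) = 9 + (18.5) = 27.5 cm/s.

27.5 cm/s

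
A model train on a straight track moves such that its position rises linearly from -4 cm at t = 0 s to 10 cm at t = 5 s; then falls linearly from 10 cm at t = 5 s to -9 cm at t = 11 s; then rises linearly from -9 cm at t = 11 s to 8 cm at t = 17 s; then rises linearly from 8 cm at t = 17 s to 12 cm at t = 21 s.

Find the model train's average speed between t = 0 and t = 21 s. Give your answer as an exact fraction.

18/7 cm/s

Average speed = (total path length)/(elapsed time); on a piecewise-linear x-t graph the path length is Σ|Δx|.
0–5 s: |Δx| = |10 − -4| = 14 cm
5–11 s: |Δx| = |-9 − 10| = 19 cm
11–17 s: |Δx| = |8 − -9| = 17 cm
17–21 s: |Δx| = |12 − 8| = 4 cm
Total path = 54 cm; average speed = 54/21 = 18/7 cm/s.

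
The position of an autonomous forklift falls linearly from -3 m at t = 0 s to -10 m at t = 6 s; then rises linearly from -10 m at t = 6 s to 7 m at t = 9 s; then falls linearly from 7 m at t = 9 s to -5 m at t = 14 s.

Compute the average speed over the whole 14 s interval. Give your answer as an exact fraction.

18/7 m/s

Average speed = (total path length)/(elapsed time); on a piecewise-linear x-t graph the path length is Σ|Δx|.
0–6 s: |Δx| = |-10 − -3| = 7 m
6–9 s: |Δx| = |7 − -10| = 17 m
9–14 s: |Δx| = |-5 − 7| = 12 m
Total path = 36 m; average speed = 36/14 = 18/7 m/s.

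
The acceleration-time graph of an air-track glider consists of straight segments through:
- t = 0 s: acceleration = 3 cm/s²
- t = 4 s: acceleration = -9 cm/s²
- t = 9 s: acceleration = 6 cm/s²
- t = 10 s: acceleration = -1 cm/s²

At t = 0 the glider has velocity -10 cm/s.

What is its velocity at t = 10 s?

-27 cm/s

Δv equals the area under the a-t graph; then v = v₀ + Δv.
0–4 s: ½(3 + -9)(4) = -12 cm/s
4–9 s: ½(-9 + 6)(5) = -7.5 cm/s
9–10 s: ½(6 + -1)(1) = 2.5 cm/s
Δv = -17 cm/s, so v(10) = -10 + (-17) = -27 cm/s.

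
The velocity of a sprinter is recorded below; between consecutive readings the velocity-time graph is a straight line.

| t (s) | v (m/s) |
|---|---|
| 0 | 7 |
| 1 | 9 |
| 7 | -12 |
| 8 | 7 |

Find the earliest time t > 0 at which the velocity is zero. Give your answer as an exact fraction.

t = 25/7 s

v changes sign on 1–7 s (from 9 to -12); the graph is linear there, so v = 0 at t = 1 + (-9)·(7 − 1)/(-12 − 9) = 25/7 s.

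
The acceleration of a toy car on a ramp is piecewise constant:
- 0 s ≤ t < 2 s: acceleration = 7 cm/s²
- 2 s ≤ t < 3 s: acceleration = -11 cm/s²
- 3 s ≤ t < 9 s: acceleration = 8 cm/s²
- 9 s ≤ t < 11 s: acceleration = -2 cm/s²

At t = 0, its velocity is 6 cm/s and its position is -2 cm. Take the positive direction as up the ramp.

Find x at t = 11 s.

On each constant-a segment, Δv = aΔt and Δx = v₀Δt + ½aΔt²; chain segment to segment.
0–2 s: v starts 6 cm/s; Δx = 6·2 + ½·7·2² = 26 cm; v ends 20 cm/s.
2–3 s: v starts 20 cm/s; Δx = 20·1 + ½·-11·1² = 14.5 cm; v ends 9 cm/s.
3–9 s: v starts 9 cm/s; Δx = 9·6 + ½·8·6² = 198 cm; v ends 57 cm/s.
9–11 s: v starts 57 cm/s; Δx = 57·2 + ½·-2·2² = 110 cm; v ends 53 cm/s.
x(11) = -2 + Σ Δx = 346.5 cm.

346.5 cm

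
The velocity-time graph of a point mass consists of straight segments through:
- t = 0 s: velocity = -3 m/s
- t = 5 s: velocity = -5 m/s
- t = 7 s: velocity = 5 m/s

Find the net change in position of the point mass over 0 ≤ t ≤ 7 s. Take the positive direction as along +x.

-20 m

Displacement is the signed area under the v-t curve.
0–5 s: ½(-3 + -5)(5) = -20 m
5–7 s: ½(-5 + 5)(2) = 0 m
Net displacement = -20 m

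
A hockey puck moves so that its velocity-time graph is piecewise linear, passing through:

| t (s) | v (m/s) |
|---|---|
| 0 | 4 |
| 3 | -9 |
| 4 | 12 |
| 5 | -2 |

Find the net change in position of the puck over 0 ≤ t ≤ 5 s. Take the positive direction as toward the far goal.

Displacement is the signed area under the v-t curve.
0–3 s: ½(4 + -9)(3) = -7.5 m
3–4 s: ½(-9 + 12)(1) = 1.5 m
4–5 s: ½(12 + -2)(1) = 5 m
Net displacement = -1 m

-1 m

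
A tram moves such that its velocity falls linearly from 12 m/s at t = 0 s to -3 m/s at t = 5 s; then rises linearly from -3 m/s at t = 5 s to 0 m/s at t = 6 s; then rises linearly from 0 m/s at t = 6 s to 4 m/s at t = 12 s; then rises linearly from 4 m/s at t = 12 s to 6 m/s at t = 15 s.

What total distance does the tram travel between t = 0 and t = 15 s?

54 m

Total distance travelled is ∫|v| dt — sum the magnitudes of each area piece.
0–5 s: v = 0 at t = 4 s; triangle areas 24 + 1.5 = 25.5 m
5–6 s: |½(-3 + 0)(1)| = 1.5 m
6–12 s: |½(0 + 4)(6)| = 12 m
12–15 s: |½(4 + 6)(3)| = 15 m
Total distance = 54 m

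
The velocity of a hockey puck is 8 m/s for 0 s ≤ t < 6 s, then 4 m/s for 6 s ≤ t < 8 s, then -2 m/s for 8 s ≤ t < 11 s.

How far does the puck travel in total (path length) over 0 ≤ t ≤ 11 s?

62 m

Total distance travelled is ∫|v| dt — sum the magnitudes of each area piece.
0–6 s: |8| × 6 = 48 m
6–8 s: |4| × 2 = 8 m
8–11 s: |-2| × 3 = 6 m
Total distance = 62 m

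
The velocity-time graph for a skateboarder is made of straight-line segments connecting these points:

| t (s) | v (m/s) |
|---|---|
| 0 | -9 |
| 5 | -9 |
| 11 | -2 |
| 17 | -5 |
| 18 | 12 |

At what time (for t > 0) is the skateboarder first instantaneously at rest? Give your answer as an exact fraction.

t = 294/17 s

v changes sign on 17–18 s (from -5 to 12); the graph is linear there, so v = 0 at t = 17 + (5)·(18 − 17)/(12 − -5) = 294/17 s.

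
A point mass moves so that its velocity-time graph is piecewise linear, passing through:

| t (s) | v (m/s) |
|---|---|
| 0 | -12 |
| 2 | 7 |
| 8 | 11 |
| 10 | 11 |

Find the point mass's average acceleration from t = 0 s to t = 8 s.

2.875 m/s²

Average acceleration = Δv/Δt = (11 − -12)/(8 − 0) = 2.875 m/s².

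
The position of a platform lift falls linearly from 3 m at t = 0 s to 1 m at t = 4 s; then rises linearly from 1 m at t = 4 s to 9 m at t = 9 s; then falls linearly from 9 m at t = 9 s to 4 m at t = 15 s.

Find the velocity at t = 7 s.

1.6 m/s

Velocity is the slope of the x-t graph on 4–9 s: (9 − 1)/(9 − 4) = 1.6 m/s.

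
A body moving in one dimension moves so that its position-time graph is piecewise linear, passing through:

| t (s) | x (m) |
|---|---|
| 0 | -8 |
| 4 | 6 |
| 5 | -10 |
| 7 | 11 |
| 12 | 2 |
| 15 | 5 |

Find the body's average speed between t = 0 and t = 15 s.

4.2 m/s

Average speed = (total path length)/(elapsed time); on a piecewise-linear x-t graph the path length is Σ|Δx|.
0–4 s: |Δx| = |6 − -8| = 14 m
4–5 s: |Δx| = |-10 − 6| = 16 m
5–7 s: |Δx| = |11 − -10| = 21 m
7–12 s: |Δx| = |2 − 11| = 9 m
12–15 s: |Δx| = |5 − 2| = 3 m
Total path = 63 m; average speed = 63/15 = 4.2 m/s.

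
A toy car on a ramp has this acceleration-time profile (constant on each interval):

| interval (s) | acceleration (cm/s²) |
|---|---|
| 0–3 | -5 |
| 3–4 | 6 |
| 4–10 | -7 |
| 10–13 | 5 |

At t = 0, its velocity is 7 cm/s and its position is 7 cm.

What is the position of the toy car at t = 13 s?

-247 cm

On each constant-a segment, Δv = aΔt and Δx = v₀Δt + ½aΔt²; chain segment to segment.
0–3 s: v starts 7 cm/s; Δx = 7·3 + ½·-5·3² = -1.5 cm; v ends -8 cm/s.
3–4 s: v starts -8 cm/s; Δx = -8·1 + ½·6·1² = -5 cm; v ends -2 cm/s.
4–10 s: v starts -2 cm/s; Δx = -2·6 + ½·-7·6² = -138 cm; v ends -44 cm/s.
10–13 s: v starts -44 cm/s; Δx = -44·3 + ½·5·3² = -109.5 cm; v ends -29 cm/s.
x(13) = 7 + Σ Δx = -247 cm.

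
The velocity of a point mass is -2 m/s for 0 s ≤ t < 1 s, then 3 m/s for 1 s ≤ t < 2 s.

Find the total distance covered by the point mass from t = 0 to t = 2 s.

Total distance travelled is ∫|v| dt — sum the magnitudes of each area piece.
0–1 s: |-2| × 1 = 2 m
1–2 s: |3| × 1 = 3 m
Total distance = 5 m

5 m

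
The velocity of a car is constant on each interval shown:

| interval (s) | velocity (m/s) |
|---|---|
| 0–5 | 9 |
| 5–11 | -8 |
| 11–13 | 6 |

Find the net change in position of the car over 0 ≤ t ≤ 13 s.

9 m

Displacement is the signed area under the v-t curve.
0–5 s: 9 × 5 = 45 m
5–11 s: -8 × 6 = -48 m
11–13 s: 6 × 2 = 12 m
Net displacement = 9 m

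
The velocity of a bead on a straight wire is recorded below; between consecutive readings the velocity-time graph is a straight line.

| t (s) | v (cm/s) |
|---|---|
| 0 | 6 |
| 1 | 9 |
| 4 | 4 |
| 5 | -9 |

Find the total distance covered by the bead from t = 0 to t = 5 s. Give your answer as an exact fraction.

Total distance travelled is ∫|v| dt — sum the magnitudes of each area piece.
0–1 s: |½(6 + 9)(1)| = 7.5 cm
1–4 s: |½(9 + 4)(3)| = 19.5 cm
4–5 s: v = 0 at t = 56/13 s; triangle areas 8/13 + 81/26 = 97/26 cm
Total distance = 799/26 cm

799/26 cm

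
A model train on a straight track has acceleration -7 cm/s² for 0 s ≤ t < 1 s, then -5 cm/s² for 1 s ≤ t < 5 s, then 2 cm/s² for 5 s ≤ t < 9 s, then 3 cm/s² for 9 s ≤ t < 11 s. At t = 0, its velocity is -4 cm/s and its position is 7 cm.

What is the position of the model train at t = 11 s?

-232.5 cm

On each constant-a segment, Δv = aΔt and Δx = v₀Δt + ½aΔt²; chain segment to segment.
0–1 s: v starts -4 cm/s; Δx = -4·1 + ½·-7·1² = -7.5 cm; v ends -11 cm/s.
1–5 s: v starts -11 cm/s; Δx = -11·4 + ½·-5·4² = -84 cm; v ends -31 cm/s.
5–9 s: v starts -31 cm/s; Δx = -31·4 + ½·2·4² = -108 cm; v ends -23 cm/s.
9–11 s: v starts -23 cm/s; Δx = -23·2 + ½·3·2² = -40 cm; v ends -17 cm/s.
x(11) = 7 + Σ Δx = -232.5 cm.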